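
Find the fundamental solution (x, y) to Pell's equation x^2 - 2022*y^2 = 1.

(x, y) = (1349, 30)

First expand sqrt(2022) as a continued fraction. With x_i = (sqrt(2022) + m_i)/d_i and (m_0, d_0) = (0, 1): a_0 = floor(sqrt(2022)) = 44, since 44^2 = 1936 <= 2022 < 2025 = 45^2.
Iterate m_{i+1} = d_i*a_i - m_i, d_{i+1} = (2022 - m_{i+1}^2)/d_i, a_{i+1} = floor((a_0 + m_{i+1})/d_{i+1}):
  m_1 = 1*44 - 0 = 44, d_1 = (2022 - 44^2)/1 = 86/1 = 86, a_1 = floor((44 + 44)/86) = 1.
  m_2 = 86*1 - 44 = 42, d_2 = (2022 - 42^2)/86 = 258/86 = 3, a_2 = floor((44 + 42)/3) = 28.
  m_3 = 3*28 - 42 = 42, d_3 = (2022 - 42^2)/3 = 258/3 = 86, a_3 = floor((44 + 42)/86) = 1.
  m_4 = 86*1 - 42 = 44, d_4 = (2022 - 44^2)/86 = 86/86 = 1, a_4 = floor((44 + 44)/1) = 88.
  m_5 = 1*88 - 44 = 44, d_5 = (2022 - 44^2)/1 = 86/1 = 86: (m_5, d_5) = (m_1, d_1) = (44, 86), so from here the quotients repeat a_1, ..., a_4; the period length is 4.
So sqrt(2022) = [44; (1, 28, 1, 88)] with period length k = 4.
k is even, so the fundamental solution of x^2 - 2022y^2 = 1 is (p_{k-1}, q_{k-1}) = (p_3, q_3); compute convergents through index 3.
Convergents (p_i = a_i*p_{i-1} + p_{i-2}, q_i = a_i*q_{i-1} + q_{i-2} with p_{-2}=0, p_{-1}=1, q_{-2}=1, q_{-1}=0):
  i=0: a_0=44, p_0 = 44*1 + 0 = 44, q_0 = 44*0 + 1 = 1.
  i=1: a_1=1, p_1 = 1*44 + 1 = 45, q_1 = 1*1 + 0 = 1.
  i=2: a_2=28, p_2 = 28*45 + 44 = 1304, q_2 = 28*1 + 1 = 29.
  i=3: a_3=1, p_3 = 1*1304 + 45 = 1349, q_3 = 1*29 + 1 = 30.
Check: 1349^2 - 2022*30^2 = 1819801 - 1819800 = 1, so (x, y) = (1349, 30) solves the equation, and by the theorem it is the least positive solution.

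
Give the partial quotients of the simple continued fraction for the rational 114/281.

[0; 2, 2, 6, 1, 1, 1, 2]

Run the Euclidean algorithm on 114 and 281; the successive quotients are the partial quotients a_0, a_1, ... (each step inverts the fractional part left over by the previous one):
  114 = 0*281 + 114, so a_0 = 0.
  281 = 2*114 + 53, so a_1 = 2.
  114 = 2*53 + 8, so a_2 = 2.
  53 = 6*8 + 5, so a_3 = 6.
  8 = 1*5 + 3, so a_4 = 1.
  5 = 1*3 + 2, so a_5 = 1.
  3 = 1*2 + 1, so a_6 = 1.
  2 = 2*1 + 0, so a_7 = 2.
The remainder reaches 0 after 8 divisions, so the expansion has 8 partial quotients, read off in order.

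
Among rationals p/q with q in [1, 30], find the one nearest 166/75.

Expand x = 166/75 as a continued fraction with the Euclidean algorithm:
  166 = 2*75 + 16, so a_0 = 2.
  75 = 4*16 + 11, so a_1 = 4.
  16 = 1*11 + 5, so a_2 = 1.
  11 = 2*5 + 1, so a_3 = 2.
  5 = 5*1 + 0, so a_4 = 5.
so x = [2; 4, 1, 2, 5].
Convergents (p_i = a_i*p_{i-1} + p_{i-2}, q_i = a_i*q_{i-1} + q_{i-2} with p_{-2}=0, p_{-1}=1, q_{-2}=1, q_{-1}=0), until the denominator exceeds 30:
  i=0: a_0=2, p_0 = 2*1 + 0 = 2, q_0 = 2*0 + 1 = 1.
  i=1: a_1=4, p_1 = 4*2 + 1 = 9, q_1 = 4*1 + 0 = 4.
  i=2: a_2=1, p_2 = 1*9 + 2 = 11, q_2 = 1*4 + 1 = 5.
  i=3: a_3=2, p_3 = 2*11 + 9 = 31, q_3 = 2*5 + 4 = 14.
  i=4: a_4=5, p_4 = 5*31 + 11 = 166, q_4 = 5*14 + 5 = 75.
q_4 = 75 > 30, so the last convergent with denominator <= 30 is p_3/q_3 = 31/14.
The closest fraction with denominator <= 30 is either p_3/q_3 or the intermediate fraction (k*p_3 + p_2)/(k*q_3 + q_2) with the largest k >= 1 whose denominator stays <= 30; these approach x as k grows, and every other convergent or intermediate fraction in range is farther away.
Largest k: floor((30 - q_2)/q_3) = floor((30 - 5)/14) = 1.
That gives (1*31 + 11)/(1*14 + 5) = 42/19.
Compare the errors: |x - 31/14| = |166*14 - 31*75|/(75*14) = 1/1050, and |x - 42/19| = |166*19 - 42*75|/(75*19) = 4/1425.
Cross-multiplying, 1*1425 = 1425 < 4200 = 4*1050, so 1/1050 is smaller: the convergent 31/14 is closer to x than 42/19.

31/14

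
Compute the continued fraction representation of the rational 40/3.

Run the Euclidean algorithm on 40 and 3; the successive quotients are the partial quotients a_0, a_1, ... (each step inverts the fractional part left over by the previous one):
  40 = 13*3 + 1, so a_0 = 13.
  3 = 3*1 + 0, so a_1 = 3.
The remainder reaches 0 after 2 divisions, so the expansion has 2 partial quotients, read off in order.

[13; 3]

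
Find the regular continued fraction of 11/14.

[0; 1, 3, 1, 2]

Run the Euclidean algorithm on 11 and 14; the successive quotients are the partial quotients a_0, a_1, ... (each step inverts the fractional part left over by the previous one):
  11 = 0*14 + 11, so a_0 = 0.
  14 = 1*11 + 3, so a_1 = 1.
  11 = 3*3 + 2, so a_2 = 3.
  3 = 1*2 + 1, so a_3 = 1.
  2 = 2*1 + 0, so a_4 = 2.
The remainder reaches 0 after 5 divisions, so the expansion has 5 partial quotients, read off in order.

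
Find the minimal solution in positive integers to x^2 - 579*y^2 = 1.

(x, y) = (385, 16)

First expand sqrt(579) as a continued fraction. With x_i = (sqrt(579) + m_i)/d_i and (m_0, d_0) = (0, 1): a_0 = floor(sqrt(579)) = 24, since 24^2 = 576 <= 579 < 625 = 25^2.
Iterate m_{i+1} = d_i*a_i - m_i, d_{i+1} = (579 - m_{i+1}^2)/d_i, a_{i+1} = floor((a_0 + m_{i+1})/d_{i+1}):
  m_1 = 1*24 - 0 = 24, d_1 = (579 - 24^2)/1 = 3/1 = 3, a_1 = floor((24 + 24)/3) = 16.
  m_2 = 3*16 - 24 = 24, d_2 = (579 - 24^2)/3 = 3/3 = 1, a_2 = floor((24 + 24)/1) = 48.
  m_3 = 1*48 - 24 = 24, d_3 = (579 - 24^2)/1 = 3/1 = 3: (m_3, d_3) = (m_1, d_1) = (24, 3), so from here the quotients repeat a_1, a_2; the period length is 2.
So sqrt(579) = [24; (16, 48)] with period length k = 2.
k is even, so the fundamental solution of x^2 - 579y^2 = 1 is (p_{k-1}, q_{k-1}) = (p_1, q_1); compute convergents through index 1.
Convergents (p_i = a_i*p_{i-1} + p_{i-2}, q_i = a_i*q_{i-1} + q_{i-2} with p_{-2}=0, p_{-1}=1, q_{-2}=1, q_{-1}=0):
  i=0: a_0=24, p_0 = 24*1 + 0 = 24, q_0 = 24*0 + 1 = 1.
  i=1: a_1=16, p_1 = 16*24 + 1 = 385, q_1 = 16*1 + 0 = 16.
Check: 385^2 - 579*16^2 = 148225 - 148224 = 1, so (x, y) = (385, 16) solves the equation, and by the theorem it is the least positive solution.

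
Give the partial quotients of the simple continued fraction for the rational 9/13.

Run the Euclidean algorithm on 9 and 13; the successive quotients are the partial quotients a_0, a_1, ... (each step inverts the fractional part left over by the previous one):
  9 = 0*13 + 9, so a_0 = 0.
  13 = 1*9 + 4, so a_1 = 1.
  9 = 2*4 + 1, so a_2 = 2.
  4 = 4*1 + 0, so a_3 = 4.
The remainder reaches 0 after 4 divisions, so the expansion has 4 partial quotients, read off in order.

[0; 1, 2, 4]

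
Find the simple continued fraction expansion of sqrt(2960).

[54; (2, 2, 6, 2, 2, 108)]

Write x_i = (sqrt(2960) + m_i)/d_i with (m_0, d_0) = (0, 1). a_0 = floor(sqrt(2960)) = 54, since 54^2 = 2916 <= 2960 < 3025 = 55^2.
Iterate m_{i+1} = d_i*a_i - m_i, d_{i+1} = (2960 - m_{i+1}^2)/d_i, a_{i+1} = floor((a_0 + m_{i+1})/d_{i+1}):
  m_1 = 1*54 - 0 = 54, d_1 = (2960 - 54^2)/1 = 44/1 = 44, a_1 = floor((54 + 54)/44) = 2.
  m_2 = 44*2 - 54 = 34, d_2 = (2960 - 34^2)/44 = 1804/44 = 41, a_2 = floor((54 + 34)/41) = 2.
  m_3 = 41*2 - 34 = 48, d_3 = (2960 - 48^2)/41 = 656/41 = 16, a_3 = floor((54 + 48)/16) = 6.
  m_4 = 16*6 - 48 = 48, d_4 = (2960 - 48^2)/16 = 656/16 = 41, a_4 = floor((54 + 48)/41) = 2.
  m_5 = 41*2 - 48 = 34, d_5 = (2960 - 34^2)/41 = 1804/41 = 44, a_5 = floor((54 + 34)/44) = 2.
  m_6 = 44*2 - 34 = 54, d_6 = (2960 - 54^2)/44 = 44/44 = 1, a_6 = floor((54 + 54)/1) = 108.
  m_7 = 1*108 - 54 = 54, d_7 = (2960 - 54^2)/1 = 44/1 = 44: (m_7, d_7) = (m_1, d_1) = (54, 44), so from here the quotients repeat a_1, ..., a_6; the period length is 6.
Hence the expansion of sqrt(2960) is a_0 = 54 followed by the repeating block 2, 2, 6, 2, 2, 108 (period 6).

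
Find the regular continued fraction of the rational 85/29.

[2; 1, 13, 2]

Run the Euclidean algorithm on 85 and 29; the successive quotients are the partial quotients a_0, a_1, ... (each step inverts the fractional part left over by the previous one):
  85 = 2*29 + 27, so a_0 = 2.
  29 = 1*27 + 2, so a_1 = 1.
  27 = 13*2 + 1, so a_2 = 13.
  2 = 2*1 + 0, so a_3 = 2.
The remainder reaches 0 after 4 divisions, so the expansion has 4 partial quotients, read off in order.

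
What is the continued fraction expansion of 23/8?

[2; 1, 7]

Run the Euclidean algorithm on 23 and 8; the successive quotients are the partial quotients a_0, a_1, ... (each step inverts the fractional part left over by the previous one):
  23 = 2*8 + 7, so a_0 = 2.
  8 = 1*7 + 1, so a_1 = 1.
  7 = 7*1 + 0, so a_2 = 7.
The remainder reaches 0 after 3 divisions, so the expansion has 3 partial quotients, read off in order.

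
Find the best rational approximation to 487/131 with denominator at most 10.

26/7

Expand x = 487/131 as a continued fraction with the Euclidean algorithm:
  487 = 3*131 + 94, so a_0 = 3.
  131 = 1*94 + 37, so a_1 = 1.
  94 = 2*37 + 20, so a_2 = 2.
  37 = 1*20 + 17, so a_3 = 1.
  20 = 1*17 + 3, so a_4 = 1.
  17 = 5*3 + 2, so a_5 = 5.
  3 = 1*2 + 1, so a_6 = 1.
  2 = 2*1 + 0, so a_7 = 2.
so x = [3; 1, 2, 1, 1, 5, 1, 2].
Convergents (p_i = a_i*p_{i-1} + p_{i-2}, q_i = a_i*q_{i-1} + q_{i-2} with p_{-2}=0, p_{-1}=1, q_{-2}=1, q_{-1}=0), until the denominator exceeds 10:
  i=0: a_0=3, p_0 = 3*1 + 0 = 3, q_0 = 3*0 + 1 = 1.
  i=1: a_1=1, p_1 = 1*3 + 1 = 4, q_1 = 1*1 + 0 = 1.
  i=2: a_2=2, p_2 = 2*4 + 3 = 11, q_2 = 2*1 + 1 = 3.
  i=3: a_3=1, p_3 = 1*11 + 4 = 15, q_3 = 1*3 + 1 = 4.
  i=4: a_4=1, p_4 = 1*15 + 11 = 26, q_4 = 1*4 + 3 = 7.
  i=5: a_5=5, p_5 = 5*26 + 15 = 145, q_5 = 5*7 + 4 = 39.
q_5 = 39 > 10, so the last convergent with denominator <= 10 is p_4/q_4 = 26/7.
The closest fraction with denominator <= 10 is either p_4/q_4 or the intermediate fraction (k*p_4 + p_3)/(k*q_4 + q_3) with the largest k >= 1 whose denominator stays <= 10; these approach x as k grows, and every other convergent or intermediate fraction in range is farther away.
Largest k: floor((10 - q_3)/q_4) = floor((10 - 4)/7) = 0.
Since k = 0, no intermediate fraction beyond p_4/q_4 has denominator <= 10, so the convergent 26/7 is the closest (its error is |487*7 - 26*131|/(131*7) = 3/917).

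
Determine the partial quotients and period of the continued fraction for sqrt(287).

Write x_i = (sqrt(287) + m_i)/d_i with (m_0, d_0) = (0, 1). a_0 = floor(sqrt(287)) = 16, since 16^2 = 256 <= 287 < 289 = 17^2.
Iterate m_{i+1} = d_i*a_i - m_i, d_{i+1} = (287 - m_{i+1}^2)/d_i, a_{i+1} = floor((a_0 + m_{i+1})/d_{i+1}):
  m_1 = 1*16 - 0 = 16, d_1 = (287 - 16^2)/1 = 31/1 = 31, a_1 = floor((16 + 16)/31) = 1.
  m_2 = 31*1 - 16 = 15, d_2 = (287 - 15^2)/31 = 62/31 = 2, a_2 = floor((16 + 15)/2) = 15.
  m_3 = 2*15 - 15 = 15, d_3 = (287 - 15^2)/2 = 62/2 = 31, a_3 = floor((16 + 15)/31) = 1.
  m_4 = 31*1 - 15 = 16, d_4 = (287 - 16^2)/31 = 31/31 = 1, a_4 = floor((16 + 16)/1) = 32.
  m_5 = 1*32 - 16 = 16, d_5 = (287 - 16^2)/1 = 31/1 = 31: (m_5, d_5) = (m_1, d_1) = (16, 31), so from here the quotients repeat a_1, ..., a_4; the period length is 4.
Hence the expansion of sqrt(287) is a_0 = 16 followed by the repeating block 1, 15, 1, 32 (period 4).

[16; (1, 15, 1, 32)]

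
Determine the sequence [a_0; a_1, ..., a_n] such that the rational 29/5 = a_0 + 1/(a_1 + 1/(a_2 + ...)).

[5; 1, 4]

Run the Euclidean algorithm on 29 and 5; the successive quotients are the partial quotients a_0, a_1, ... (each step inverts the fractional part left over by the previous one):
  29 = 5*5 + 4, so a_0 = 5.
  5 = 1*4 + 1, so a_1 = 1.
  4 = 4*1 + 0, so a_2 = 4.
The remainder reaches 0 after 3 divisions, so the expansion has 3 partial quotients, read off in order.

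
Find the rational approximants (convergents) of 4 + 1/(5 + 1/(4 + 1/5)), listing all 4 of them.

Using the convergent recurrence p_i = a_i*p_{i-1} + p_{i-2}, q_i = a_i*q_{i-1} + q_{i-2} with p_{-2}=0, p_{-1}=1, q_{-2}=1, q_{-1}=0:
  i=0: a_0=4, p_0 = 4*1 + 0 = 4, q_0 = 4*0 + 1 = 1.
  i=1: a_1=5, p_1 = 5*4 + 1 = 21, q_1 = 5*1 + 0 = 5.
  i=2: a_2=4, p_2 = 4*21 + 4 = 88, q_2 = 4*5 + 1 = 21.
  i=3: a_3=5, p_3 = 5*88 + 21 = 461, q_3 = 5*21 + 5 = 110.

4/1, 21/5, 88/21, 461/110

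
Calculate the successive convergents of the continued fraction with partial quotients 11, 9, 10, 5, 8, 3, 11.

Using the convergent recurrence p_i = a_i*p_{i-1} + p_{i-2}, q_i = a_i*q_{i-1} + q_{i-2} with p_{-2}=0, p_{-1}=1, q_{-2}=1, q_{-1}=0:
  i=0: a_0=11, p_0 = 11*1 + 0 = 11, q_0 = 11*0 + 1 = 1.
  i=1: a_1=9, p_1 = 9*11 + 1 = 100, q_1 = 9*1 + 0 = 9.
  i=2: a_2=10, p_2 = 10*100 + 11 = 1011, q_2 = 10*9 + 1 = 91.
  i=3: a_3=5, p_3 = 5*1011 + 100 = 5155, q_3 = 5*91 + 9 = 464.
  i=4: a_4=8, p_4 = 8*5155 + 1011 = 42251, q_4 = 8*464 + 91 = 3803.
  i=5: a_5=3, p_5 = 3*42251 + 5155 = 131908, q_5 = 3*3803 + 464 = 11873.
  i=6: a_6=11, p_6 = 11*131908 + 42251 = 1493239, q_6 = 11*11873 + 3803 = 134406.

11/1, 100/9, 1011/91, 5155/464, 42251/3803, 131908/11873, 1493239/134406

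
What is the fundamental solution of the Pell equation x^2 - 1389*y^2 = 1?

First expand sqrt(1389) as a continued fraction. With x_i = (sqrt(1389) + m_i)/d_i and (m_0, d_0) = (0, 1): a_0 = floor(sqrt(1389)) = 37, since 37^2 = 1369 <= 1389 < 1444 = 38^2.
Iterate m_{i+1} = d_i*a_i - m_i, d_{i+1} = (1389 - m_{i+1}^2)/d_i, a_{i+1} = floor((a_0 + m_{i+1})/d_{i+1}):
  m_1 = 1*37 - 0 = 37, d_1 = (1389 - 37^2)/1 = 20/1 = 20, a_1 = floor((37 + 37)/20) = 3.
  m_2 = 20*3 - 37 = 23, d_2 = (1389 - 23^2)/20 = 860/20 = 43, a_2 = floor((37 + 23)/43) = 1.
  m_3 = 43*1 - 23 = 20, d_3 = (1389 - 20^2)/43 = 989/43 = 23, a_3 = floor((37 + 20)/23) = 2.
  m_4 = 23*2 - 20 = 26, d_4 = (1389 - 26^2)/23 = 713/23 = 31, a_4 = floor((37 + 26)/31) = 2.
  m_5 = 31*2 - 26 = 36, d_5 = (1389 - 36^2)/31 = 93/31 = 3, a_5 = floor((37 + 36)/3) = 24.
  m_6 = 3*24 - 36 = 36, d_6 = (1389 - 36^2)/3 = 93/3 = 31, a_6 = floor((37 + 36)/31) = 2.
  m_7 = 31*2 - 36 = 26, d_7 = (1389 - 26^2)/31 = 713/31 = 23, a_7 = floor((37 + 26)/23) = 2.
  m_8 = 23*2 - 26 = 20, d_8 = (1389 - 20^2)/23 = 989/23 = 43, a_8 = floor((37 + 20)/43) = 1.
  m_9 = 43*1 - 20 = 23, d_9 = (1389 - 23^2)/43 = 860/43 = 20, a_9 = floor((37 + 23)/20) = 3.
  m_10 = 20*3 - 23 = 37, d_10 = (1389 - 37^2)/20 = 20/20 = 1, a_10 = floor((37 + 37)/1) = 74.
  m_11 = 1*74 - 37 = 37, d_11 = (1389 - 37^2)/1 = 20/1 = 20: (m_11, d_11) = (m_1, d_1) = (37, 20), so from here the quotients repeat a_1, ..., a_10; the period length is 10.
So sqrt(1389) = [37; (3, 1, 2, 2, 24, 2, 2, 1, 3, 74)] with period length k = 10.
k is even, so the fundamental solution of x^2 - 1389y^2 = 1 is (p_{k-1}, q_{k-1}) = (p_9, q_9); compute convergents through index 9.
Convergents (p_i = a_i*p_{i-1} + p_{i-2}, q_i = a_i*q_{i-1} + q_{i-2} with p_{-2}=0, p_{-1}=1, q_{-2}=1, q_{-1}=0):
  i=0: a_0=37, p_0 = 37*1 + 0 = 37, q_0 = 37*0 + 1 = 1.
  i=1: a_1=3, p_1 = 3*37 + 1 = 112, q_1 = 3*1 + 0 = 3.
  i=2: a_2=1, p_2 = 1*112 + 37 = 149, q_2 = 1*3 + 1 = 4.
  i=3: a_3=2, p_3 = 2*149 + 112 = 410, q_3 = 2*4 + 3 = 11.
  i=4: a_4=2, p_4 = 2*410 + 149 = 969, q_4 = 2*11 + 4 = 26.
  i=5: a_5=24, p_5 = 24*969 + 410 = 23666, q_5 = 24*26 + 11 = 635.
  i=6: a_6=2, p_6 = 2*23666 + 969 = 48301, q_6 = 2*635 + 26 = 1296.
  i=7: a_7=2, p_7 = 2*48301 + 23666 = 120268, q_7 = 2*1296 + 635 = 3227.
  i=8: a_8=1, p_8 = 1*120268 + 48301 = 168569, q_8 = 1*3227 + 1296 = 4523.
  i=9: a_9=3, p_9 = 3*168569 + 120268 = 625975, q_9 = 3*4523 + 3227 = 16796.
Check: 625975^2 - 1389*16796^2 = 391844700625 - 391844700624 = 1, so (x, y) = (625975, 16796) solves the equation, and by the theorem it is the least positive solution.

(x, y) = (625975, 16796)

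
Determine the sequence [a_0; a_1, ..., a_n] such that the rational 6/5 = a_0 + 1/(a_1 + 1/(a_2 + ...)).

[1; 5]

Run the Euclidean algorithm on 6 and 5; the successive quotients are the partial quotients a_0, a_1, ... (each step inverts the fractional part left over by the previous one):
  6 = 1*5 + 1, so a_0 = 1.
  5 = 5*1 + 0, so a_1 = 5.
The remainder reaches 0 after 2 divisions, so the expansion has 2 partial quotients, read off in order.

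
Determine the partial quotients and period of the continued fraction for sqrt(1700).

[41; (4, 3, 20, 3, 4, 82)]

Write x_i = (sqrt(1700) + m_i)/d_i with (m_0, d_0) = (0, 1). a_0 = floor(sqrt(1700)) = 41, since 41^2 = 1681 <= 1700 < 1764 = 42^2.
Iterate m_{i+1} = d_i*a_i - m_i, d_{i+1} = (1700 - m_{i+1}^2)/d_i, a_{i+1} = floor((a_0 + m_{i+1})/d_{i+1}):
  m_1 = 1*41 - 0 = 41, d_1 = (1700 - 41^2)/1 = 19/1 = 19, a_1 = floor((41 + 41)/19) = 4.
  m_2 = 19*4 - 41 = 35, d_2 = (1700 - 35^2)/19 = 475/19 = 25, a_2 = floor((41 + 35)/25) = 3.
  m_3 = 25*3 - 35 = 40, d_3 = (1700 - 40^2)/25 = 100/25 = 4, a_3 = floor((41 + 40)/4) = 20.
  m_4 = 4*20 - 40 = 40, d_4 = (1700 - 40^2)/4 = 100/4 = 25, a_4 = floor((41 + 40)/25) = 3.
  m_5 = 25*3 - 40 = 35, d_5 = (1700 - 35^2)/25 = 475/25 = 19, a_5 = floor((41 + 35)/19) = 4.
  m_6 = 19*4 - 35 = 41, d_6 = (1700 - 41^2)/19 = 19/19 = 1, a_6 = floor((41 + 41)/1) = 82.
  m_7 = 1*82 - 41 = 41, d_7 = (1700 - 41^2)/1 = 19/1 = 19: (m_7, d_7) = (m_1, d_1) = (41, 19), so from here the quotients repeat a_1, ..., a_6; the period length is 6.
Hence the expansion of sqrt(1700) is a_0 = 41 followed by the repeating block 4, 3, 20, 3, 4, 82 (period 6).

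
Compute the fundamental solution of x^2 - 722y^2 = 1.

(x, y) = (22619537, 841812)

First expand sqrt(722) as a continued fraction. With x_i = (sqrt(722) + m_i)/d_i and (m_0, d_0) = (0, 1): a_0 = floor(sqrt(722)) = 26, since 26^2 = 676 <= 722 < 729 = 27^2.
Iterate m_{i+1} = d_i*a_i - m_i, d_{i+1} = (722 - m_{i+1}^2)/d_i, a_{i+1} = floor((a_0 + m_{i+1})/d_{i+1}):
  m_1 = 1*26 - 0 = 26, d_1 = (722 - 26^2)/1 = 46/1 = 46, a_1 = floor((26 + 26)/46) = 1.
  m_2 = 46*1 - 26 = 20, d_2 = (722 - 20^2)/46 = 322/46 = 7, a_2 = floor((26 + 20)/7) = 6.
  m_3 = 7*6 - 20 = 22, d_3 = (722 - 22^2)/7 = 238/7 = 34, a_3 = floor((26 + 22)/34) = 1.
  m_4 = 34*1 - 22 = 12, d_4 = (722 - 12^2)/34 = 578/34 = 17, a_4 = floor((26 + 12)/17) = 2.
  m_5 = 17*2 - 12 = 22, d_5 = (722 - 22^2)/17 = 238/17 = 14, a_5 = floor((26 + 22)/14) = 3.
  m_6 = 14*3 - 22 = 20, d_6 = (722 - 20^2)/14 = 322/14 = 23, a_6 = floor((26 + 20)/23) = 2.
  m_7 = 23*2 - 20 = 26, d_7 = (722 - 26^2)/23 = 46/23 = 2, a_7 = floor((26 + 26)/2) = 26.
  m_8 = 2*26 - 26 = 26, d_8 = (722 - 26^2)/2 = 46/2 = 23, a_8 = floor((26 + 26)/23) = 2.
  m_9 = 23*2 - 26 = 20, d_9 = (722 - 20^2)/23 = 322/23 = 14, a_9 = floor((26 + 20)/14) = 3.
  m_10 = 14*3 - 20 = 22, d_10 = (722 - 22^2)/14 = 238/14 = 17, a_10 = floor((26 + 22)/17) = 2.
  m_11 = 17*2 - 22 = 12, d_11 = (722 - 12^2)/17 = 578/17 = 34, a_11 = floor((26 + 12)/34) = 1.
  m_12 = 34*1 - 12 = 22, d_12 = (722 - 22^2)/34 = 238/34 = 7, a_12 = floor((26 + 22)/7) = 6.
  m_13 = 7*6 - 22 = 20, d_13 = (722 - 20^2)/7 = 322/7 = 46, a_13 = floor((26 + 20)/46) = 1.
  m_14 = 46*1 - 20 = 26, d_14 = (722 - 26^2)/46 = 46/46 = 1, a_14 = floor((26 + 26)/1) = 52.
  m_15 = 1*52 - 26 = 26, d_15 = (722 - 26^2)/1 = 46/1 = 46: (m_15, d_15) = (m_1, d_1) = (26, 46), so from here the quotients repeat a_1, ..., a_14; the period length is 14.
So sqrt(722) = [26; (1, 6, 1, 2, 3, 2, 26, 2, 3, 2, 1, 6, 1, 52)] with period length k = 14.
k is even, so the fundamental solution of x^2 - 722y^2 = 1 is (p_{k-1}, q_{k-1}) = (p_13, q_13); compute convergents through index 13.
Convergents (p_i = a_i*p_{i-1} + p_{i-2}, q_i = a_i*q_{i-1} + q_{i-2} with p_{-2}=0, p_{-1}=1, q_{-2}=1, q_{-1}=0):
  i=0: a_0=26, p_0 = 26*1 + 0 = 26, q_0 = 26*0 + 1 = 1.
  i=1: a_1=1, p_1 = 1*26 + 1 = 27, q_1 = 1*1 + 0 = 1.
  i=2: a_2=6, p_2 = 6*27 + 26 = 188, q_2 = 6*1 + 1 = 7.
  i=3: a_3=1, p_3 = 1*188 + 27 = 215, q_3 = 1*7 + 1 = 8.
  i=4: a_4=2, p_4 = 2*215 + 188 = 618, q_4 = 2*8 + 7 = 23.
  i=5: a_5=3, p_5 = 3*618 + 215 = 2069, q_5 = 3*23 + 8 = 77.
  i=6: a_6=2, p_6 = 2*2069 + 618 = 4756, q_6 = 2*77 + 23 = 177.
  i=7: a_7=26, p_7 = 26*4756 + 2069 = 125725, q_7 = 26*177 + 77 = 4679.
  i=8: a_8=2, p_8 = 2*125725 + 4756 = 256206, q_8 = 2*4679 + 177 = 9535.
  i=9: a_9=3, p_9 = 3*256206 + 125725 = 894343, q_9 = 3*9535 + 4679 = 33284.
  i=10: a_10=2, p_10 = 2*894343 + 256206 = 2044892, q_10 = 2*33284 + 9535 = 76103.
  i=11: a_11=1, p_11 = 1*2044892 + 894343 = 2939235, q_11 = 1*76103 + 33284 = 109387.
  i=12: a_12=6, p_12 = 6*2939235 + 2044892 = 19680302, q_12 = 6*109387 + 76103 = 732425.
  i=13: a_13=1, p_13 = 1*19680302 + 2939235 = 22619537, q_13 = 1*732425 + 109387 = 841812.
Check: 22619537^2 - 722*841812^2 = 511643454094369 - 511643454094368 = 1, so (x, y) = (22619537, 841812) solves the equation, and by the theorem it is the least positive solution.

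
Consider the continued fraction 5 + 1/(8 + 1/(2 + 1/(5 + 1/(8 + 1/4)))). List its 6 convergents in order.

5/1, 41/8, 87/17, 476/93, 3895/761, 16056/3137

Using the convergent recurrence p_i = a_i*p_{i-1} + p_{i-2}, q_i = a_i*q_{i-1} + q_{i-2} with p_{-2}=0, p_{-1}=1, q_{-2}=1, q_{-1}=0:
  i=0: a_0=5, p_0 = 5*1 + 0 = 5, q_0 = 5*0 + 1 = 1.
  i=1: a_1=8, p_1 = 8*5 + 1 = 41, q_1 = 8*1 + 0 = 8.
  i=2: a_2=2, p_2 = 2*41 + 5 = 87, q_2 = 2*8 + 1 = 17.
  i=3: a_3=5, p_3 = 5*87 + 41 = 476, q_3 = 5*17 + 8 = 93.
  i=4: a_4=8, p_4 = 8*476 + 87 = 3895, q_4 = 8*93 + 17 = 761.
  i=5: a_5=4, p_5 = 4*3895 + 476 = 16056, q_5 = 4*761 + 93 = 3137.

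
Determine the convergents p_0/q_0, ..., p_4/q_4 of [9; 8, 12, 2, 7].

Using the convergent recurrence p_i = a_i*p_{i-1} + p_{i-2}, q_i = a_i*q_{i-1} + q_{i-2} with p_{-2}=0, p_{-1}=1, q_{-2}=1, q_{-1}=0:
  i=0: a_0=9, p_0 = 9*1 + 0 = 9, q_0 = 9*0 + 1 = 1.
  i=1: a_1=8, p_1 = 8*9 + 1 = 73, q_1 = 8*1 + 0 = 8.
  i=2: a_2=12, p_2 = 12*73 + 9 = 885, q_2 = 12*8 + 1 = 97.
  i=3: a_3=2, p_3 = 2*885 + 73 = 1843, q_3 = 2*97 + 8 = 202.
  i=4: a_4=7, p_4 = 7*1843 + 885 = 13786, q_4 = 7*202 + 97 = 1511.

9/1, 73/8, 885/97, 1843/202, 13786/1511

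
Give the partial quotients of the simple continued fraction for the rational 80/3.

[26; 1, 2]

Run the Euclidean algorithm on 80 and 3; the successive quotients are the partial quotients a_0, a_1, ... (each step inverts the fractional part left over by the previous one):
  80 = 26*3 + 2, so a_0 = 26.
  3 = 1*2 + 1, so a_1 = 1.
  2 = 2*1 + 0, so a_2 = 2.
The remainder reaches 0 after 3 divisions, so the expansion has 3 partial quotients, read off in order.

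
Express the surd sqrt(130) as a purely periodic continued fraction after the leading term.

[11; (2, 2, 22)]

Write x_i = (sqrt(130) + m_i)/d_i with (m_0, d_0) = (0, 1). a_0 = floor(sqrt(130)) = 11, since 11^2 = 121 <= 130 < 144 = 12^2.
Iterate m_{i+1} = d_i*a_i - m_i, d_{i+1} = (130 - m_{i+1}^2)/d_i, a_{i+1} = floor((a_0 + m_{i+1})/d_{i+1}):
  m_1 = 1*11 - 0 = 11, d_1 = (130 - 11^2)/1 = 9/1 = 9, a_1 = floor((11 + 11)/9) = 2.
  m_2 = 9*2 - 11 = 7, d_2 = (130 - 7^2)/9 = 81/9 = 9, a_2 = floor((11 + 7)/9) = 2.
  m_3 = 9*2 - 7 = 11, d_3 = (130 - 11^2)/9 = 9/9 = 1, a_3 = floor((11 + 11)/1) = 22.
  m_4 = 1*22 - 11 = 11, d_4 = (130 - 11^2)/1 = 9/1 = 9: (m_4, d_4) = (m_1, d_1) = (11, 9), so from here the quotients repeat a_1, ..., a_3; the period length is 3.
Hence the expansion of sqrt(130) is a_0 = 11 followed by the repeating block 2, 2, 22 (period 3).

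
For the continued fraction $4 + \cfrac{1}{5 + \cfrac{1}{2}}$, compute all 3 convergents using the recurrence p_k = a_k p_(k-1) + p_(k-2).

Using the convergent recurrence p_i = a_i*p_{i-1} + p_{i-2}, q_i = a_i*q_{i-1} + q_{i-2} with p_{-2}=0, p_{-1}=1, q_{-2}=1, q_{-1}=0:
  i=0: a_0=4, p_0 = 4*1 + 0 = 4, q_0 = 4*0 + 1 = 1.
  i=1: a_1=5, p_1 = 5*4 + 1 = 21, q_1 = 5*1 + 0 = 5.
  i=2: a_2=2, p_2 = 2*21 + 4 = 46, q_2 = 2*5 + 1 = 11.

4/1, 21/5, 46/11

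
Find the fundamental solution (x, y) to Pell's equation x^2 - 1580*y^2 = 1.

First expand sqrt(1580) as a continued fraction. With x_i = (sqrt(1580) + m_i)/d_i and (m_0, d_0) = (0, 1): a_0 = floor(sqrt(1580)) = 39, since 39^2 = 1521 <= 1580 < 1600 = 40^2.
Iterate m_{i+1} = d_i*a_i - m_i, d_{i+1} = (1580 - m_{i+1}^2)/d_i, a_{i+1} = floor((a_0 + m_{i+1})/d_{i+1}):
  m_1 = 1*39 - 0 = 39, d_1 = (1580 - 39^2)/1 = 59/1 = 59, a_1 = floor((39 + 39)/59) = 1.
  m_2 = 59*1 - 39 = 20, d_2 = (1580 - 20^2)/59 = 1180/59 = 20, a_2 = floor((39 + 20)/20) = 2.
  m_3 = 20*2 - 20 = 20, d_3 = (1580 - 20^2)/20 = 1180/20 = 59, a_3 = floor((39 + 20)/59) = 1.
  m_4 = 59*1 - 20 = 39, d_4 = (1580 - 39^2)/59 = 59/59 = 1, a_4 = floor((39 + 39)/1) = 78.
  m_5 = 1*78 - 39 = 39, d_5 = (1580 - 39^2)/1 = 59/1 = 59: (m_5, d_5) = (m_1, d_1) = (39, 59), so from here the quotients repeat a_1, ..., a_4; the period length is 4.
So sqrt(1580) = [39; (1, 2, 1, 78)] with period length k = 4.
k is even, so the fundamental solution of x^2 - 1580y^2 = 1 is (p_{k-1}, q_{k-1}) = (p_3, q_3); compute convergents through index 3.
Convergents (p_i = a_i*p_{i-1} + p_{i-2}, q_i = a_i*q_{i-1} + q_{i-2} with p_{-2}=0, p_{-1}=1, q_{-2}=1, q_{-1}=0):
  i=0: a_0=39, p_0 = 39*1 + 0 = 39, q_0 = 39*0 + 1 = 1.
  i=1: a_1=1, p_1 = 1*39 + 1 = 40, q_1 = 1*1 + 0 = 1.
  i=2: a_2=2, p_2 = 2*40 + 39 = 119, q_2 = 2*1 + 1 = 3.
  i=3: a_3=1, p_3 = 1*119 + 40 = 159, q_3 = 1*3 + 1 = 4.
Check: 159^2 - 1580*4^2 = 25281 - 25280 = 1, so (x, y) = (159, 4) solves the equation, and by the theorem it is the least positive solution.

(x, y) = (159, 4)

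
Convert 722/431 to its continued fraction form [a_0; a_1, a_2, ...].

[1; 1, 2, 12, 1, 2, 1, 2]

Run the Euclidean algorithm on 722 and 431; the successive quotients are the partial quotients a_0, a_1, ... (each step inverts the fractional part left over by the previous one):
  722 = 1*431 + 291, so a_0 = 1.
  431 = 1*291 + 140, so a_1 = 1.
  291 = 2*140 + 11, so a_2 = 2.
  140 = 12*11 + 8, so a_3 = 12.
  11 = 1*8 + 3, so a_4 = 1.
  8 = 2*3 + 2, so a_5 = 2.
  3 = 1*2 + 1, so a_6 = 1.
  2 = 2*1 + 0, so a_7 = 2.
The remainder reaches 0 after 8 divisions, so the expansion has 8 partial quotients, read off in order.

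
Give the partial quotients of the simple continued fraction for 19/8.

[2; 2, 1, 2]

Run the Euclidean algorithm on 19 and 8; the successive quotients are the partial quotients a_0, a_1, ... (each step inverts the fractional part left over by the previous one):
  19 = 2*8 + 3, so a_0 = 2.
  8 = 2*3 + 2, so a_1 = 2.
  3 = 1*2 + 1, so a_2 = 1.
  2 = 2*1 + 0, so a_3 = 2.
The remainder reaches 0 after 4 divisions, so the expansion has 4 partial quotients, read off in order.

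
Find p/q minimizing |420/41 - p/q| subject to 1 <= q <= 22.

215/21

Expand x = 420/41 as a continued fraction with the Euclidean algorithm:
  420 = 10*41 + 10, so a_0 = 10.
  41 = 4*10 + 1, so a_1 = 4.
  10 = 10*1 + 0, so a_2 = 10.
so x = [10; 4, 10].
Convergents (p_i = a_i*p_{i-1} + p_{i-2}, q_i = a_i*q_{i-1} + q_{i-2} with p_{-2}=0, p_{-1}=1, q_{-2}=1, q_{-1}=0), until the denominator exceeds 22:
  i=0: a_0=10, p_0 = 10*1 + 0 = 10, q_0 = 10*0 + 1 = 1.
  i=1: a_1=4, p_1 = 4*10 + 1 = 41, q_1 = 4*1 + 0 = 4.
  i=2: a_2=10, p_2 = 10*41 + 10 = 420, q_2 = 10*4 + 1 = 41.
q_2 = 41 > 22, so the last convergent with denominator <= 22 is p_1/q_1 = 41/4.
The closest fraction with denominator <= 22 is either p_1/q_1 or the intermediate fraction (k*p_1 + p_0)/(k*q_1 + q_0) with the largest k >= 1 whose denominator stays <= 22; these approach x as k grows, and every other convergent or intermediate fraction in range is farther away.
Largest k: floor((22 - q_0)/q_1) = floor((22 - 1)/4) = 5.
That gives (5*41 + 10)/(5*4 + 1) = 215/21.
Compare the errors: |x - 41/4| = |420*4 - 41*41|/(41*4) = 1/164, and |x - 215/21| = |420*21 - 215*41|/(41*21) = 5/861.
Cross-multiplying, 5*164 = 820 < 861 = 1*861, so 5/861 is smaller: the intermediate fraction 215/21 is closer to x than 41/4.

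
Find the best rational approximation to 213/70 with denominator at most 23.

70/23

Expand x = 213/70 as a continued fraction with the Euclidean algorithm:
  213 = 3*70 + 3, so a_0 = 3.
  70 = 23*3 + 1, so a_1 = 23.
  3 = 3*1 + 0, so a_2 = 3.
so x = [3; 23, 3].
Convergents (p_i = a_i*p_{i-1} + p_{i-2}, q_i = a_i*q_{i-1} + q_{i-2} with p_{-2}=0, p_{-1}=1, q_{-2}=1, q_{-1}=0), until the denominator exceeds 23:
  i=0: a_0=3, p_0 = 3*1 + 0 = 3, q_0 = 3*0 + 1 = 1.
  i=1: a_1=23, p_1 = 23*3 + 1 = 70, q_1 = 23*1 + 0 = 23.
  i=2: a_2=3, p_2 = 3*70 + 3 = 213, q_2 = 3*23 + 1 = 70.
q_2 = 70 > 23, so the last convergent with denominator <= 23 is p_1/q_1 = 70/23.
The closest fraction with denominator <= 23 is either p_1/q_1 or the intermediate fraction (k*p_1 + p_0)/(k*q_1 + q_0) with the largest k >= 1 whose denominator stays <= 23; these approach x as k grows, and every other convergent or intermediate fraction in range is farther away.
Largest k: floor((23 - q_0)/q_1) = floor((23 - 1)/23) = 0.
Since k = 0, no intermediate fraction beyond p_1/q_1 has denominator <= 23, so the convergent 70/23 is the closest (its error is |213*23 - 70*70|/(70*23) = 1/1610).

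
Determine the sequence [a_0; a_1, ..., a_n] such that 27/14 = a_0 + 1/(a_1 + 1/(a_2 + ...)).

Run the Euclidean algorithm on 27 and 14; the successive quotients are the partial quotients a_0, a_1, ... (each step inverts the fractional part left over by the previous one):
  27 = 1*14 + 13, so a_0 = 1.
  14 = 1*13 + 1, so a_1 = 1.
  13 = 13*1 + 0, so a_2 = 13.
The remainder reaches 0 after 3 divisions, so the expansion has 3 partial quotients, read off in order.

[1; 1, 13]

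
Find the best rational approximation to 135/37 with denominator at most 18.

Expand x = 135/37 as a continued fraction with the Euclidean algorithm:
  135 = 3*37 + 24, so a_0 = 3.
  37 = 1*24 + 13, so a_1 = 1.
  24 = 1*13 + 11, so a_2 = 1.
  13 = 1*11 + 2, so a_3 = 1.
  11 = 5*2 + 1, so a_4 = 5.
  2 = 2*1 + 0, so a_5 = 2.
so x = [3; 1, 1, 1, 5, 2].
Convergents (p_i = a_i*p_{i-1} + p_{i-2}, q_i = a_i*q_{i-1} + q_{i-2} with p_{-2}=0, p_{-1}=1, q_{-2}=1, q_{-1}=0), until the denominator exceeds 18:
  i=0: a_0=3, p_0 = 3*1 + 0 = 3, q_0 = 3*0 + 1 = 1.
  i=1: a_1=1, p_1 = 1*3 + 1 = 4, q_1 = 1*1 + 0 = 1.
  i=2: a_2=1, p_2 = 1*4 + 3 = 7, q_2 = 1*1 + 1 = 2.
  i=3: a_3=1, p_3 = 1*7 + 4 = 11, q_3 = 1*2 + 1 = 3.
  i=4: a_4=5, p_4 = 5*11 + 7 = 62, q_4 = 5*3 + 2 = 17.
  i=5: a_5=2, p_5 = 2*62 + 11 = 135, q_5 = 2*17 + 3 = 37.
q_5 = 37 > 18, so the last convergent with denominator <= 18 is p_4/q_4 = 62/17.
The closest fraction with denominator <= 18 is either p_4/q_4 or the intermediate fraction (k*p_4 + p_3)/(k*q_4 + q_3) with the largest k >= 1 whose denominator stays <= 18; these approach x as k grows, and every other convergent or intermediate fraction in range is farther away.
Largest k: floor((18 - q_3)/q_4) = floor((18 - 3)/17) = 0.
Since k = 0, no intermediate fraction beyond p_4/q_4 has denominator <= 18, so the convergent 62/17 is the closest (its error is |135*17 - 62*37|/(37*17) = 1/629).

62/17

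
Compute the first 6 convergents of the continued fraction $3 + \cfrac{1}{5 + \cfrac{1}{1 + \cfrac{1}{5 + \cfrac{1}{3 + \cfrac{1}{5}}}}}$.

Using the convergent recurrence p_i = a_i*p_{i-1} + p_{i-2}, q_i = a_i*q_{i-1} + q_{i-2} with p_{-2}=0, p_{-1}=1, q_{-2}=1, q_{-1}=0:
  i=0: a_0=3, p_0 = 3*1 + 0 = 3, q_0 = 3*0 + 1 = 1.
  i=1: a_1=5, p_1 = 5*3 + 1 = 16, q_1 = 5*1 + 0 = 5.
  i=2: a_2=1, p_2 = 1*16 + 3 = 19, q_2 = 1*5 + 1 = 6.
  i=3: a_3=5, p_3 = 5*19 + 16 = 111, q_3 = 5*6 + 5 = 35.
  i=4: a_4=3, p_4 = 3*111 + 19 = 352, q_4 = 3*35 + 6 = 111.
  i=5: a_5=5, p_5 = 5*352 + 111 = 1871, q_5 = 5*111 + 35 = 590.

3/1, 16/5, 19/6, 111/35, 352/111, 1871/590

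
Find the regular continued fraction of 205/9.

[22; 1, 3, 2]

Run the Euclidean algorithm on 205 and 9; the successive quotients are the partial quotients a_0, a_1, ... (each step inverts the fractional part left over by the previous one):
  205 = 22*9 + 7, so a_0 = 22.
  9 = 1*7 + 2, so a_1 = 1.
  7 = 3*2 + 1, so a_2 = 3.
  2 = 2*1 + 0, so a_3 = 2.
The remainder reaches 0 after 4 divisions, so the expansion has 4 partial quotients, read off in order.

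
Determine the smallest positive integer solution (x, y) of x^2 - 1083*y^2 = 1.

(x, y) = (362, 11)

First expand sqrt(1083) as a continued fraction. With x_i = (sqrt(1083) + m_i)/d_i and (m_0, d_0) = (0, 1): a_0 = floor(sqrt(1083)) = 32, since 32^2 = 1024 <= 1083 < 1089 = 33^2.
Iterate m_{i+1} = d_i*a_i - m_i, d_{i+1} = (1083 - m_{i+1}^2)/d_i, a_{i+1} = floor((a_0 + m_{i+1})/d_{i+1}):
  m_1 = 1*32 - 0 = 32, d_1 = (1083 - 32^2)/1 = 59/1 = 59, a_1 = floor((32 + 32)/59) = 1.
  m_2 = 59*1 - 32 = 27, d_2 = (1083 - 27^2)/59 = 354/59 = 6, a_2 = floor((32 + 27)/6) = 9.
  m_3 = 6*9 - 27 = 27, d_3 = (1083 - 27^2)/6 = 354/6 = 59, a_3 = floor((32 + 27)/59) = 1.
  m_4 = 59*1 - 27 = 32, d_4 = (1083 - 32^2)/59 = 59/59 = 1, a_4 = floor((32 + 32)/1) = 64.
  m_5 = 1*64 - 32 = 32, d_5 = (1083 - 32^2)/1 = 59/1 = 59: (m_5, d_5) = (m_1, d_1) = (32, 59), so from here the quotients repeat a_1, ..., a_4; the period length is 4.
So sqrt(1083) = [32; (1, 9, 1, 64)] with period length k = 4.
k is even, so the fundamental solution of x^2 - 1083y^2 = 1 is (p_{k-1}, q_{k-1}) = (p_3, q_3); compute convergents through index 3.
Convergents (p_i = a_i*p_{i-1} + p_{i-2}, q_i = a_i*q_{i-1} + q_{i-2} with p_{-2}=0, p_{-1}=1, q_{-2}=1, q_{-1}=0):
  i=0: a_0=32, p_0 = 32*1 + 0 = 32, q_0 = 32*0 + 1 = 1.
  i=1: a_1=1, p_1 = 1*32 + 1 = 33, q_1 = 1*1 + 0 = 1.
  i=2: a_2=9, p_2 = 9*33 + 32 = 329, q_2 = 9*1 + 1 = 10.
  i=3: a_3=1, p_3 = 1*329 + 33 = 362, q_3 = 1*10 + 1 = 11.
Check: 362^2 - 1083*11^2 = 131044 - 131043 = 1, so (x, y) = (362, 11) solves the equation, and by the theorem it is the least positive solution.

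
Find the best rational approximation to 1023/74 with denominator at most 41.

Expand x = 1023/74 as a continued fraction with the Euclidean algorithm:
  1023 = 13*74 + 61, so a_0 = 13.
  74 = 1*61 + 13, so a_1 = 1.
  61 = 4*13 + 9, so a_2 = 4.
  13 = 1*9 + 4, so a_3 = 1.
  9 = 2*4 + 1, so a_4 = 2.
  4 = 4*1 + 0, so a_5 = 4.
so x = [13; 1, 4, 1, 2, 4].
Convergents (p_i = a_i*p_{i-1} + p_{i-2}, q_i = a_i*q_{i-1} + q_{i-2} with p_{-2}=0, p_{-1}=1, q_{-2}=1, q_{-1}=0), until the denominator exceeds 41:
  i=0: a_0=13, p_0 = 13*1 + 0 = 13, q_0 = 13*0 + 1 = 1.
  i=1: a_1=1, p_1 = 1*13 + 1 = 14, q_1 = 1*1 + 0 = 1.
  i=2: a_2=4, p_2 = 4*14 + 13 = 69, q_2 = 4*1 + 1 = 5.
  i=3: a_3=1, p_3 = 1*69 + 14 = 83, q_3 = 1*5 + 1 = 6.
  i=4: a_4=2, p_4 = 2*83 + 69 = 235, q_4 = 2*6 + 5 = 17.
  i=5: a_5=4, p_5 = 4*235 + 83 = 1023, q_5 = 4*17 + 6 = 74.
q_5 = 74 > 41, so the last convergent with denominator <= 41 is p_4/q_4 = 235/17.
The closest fraction with denominator <= 41 is either p_4/q_4 or the intermediate fraction (k*p_4 + p_3)/(k*q_4 + q_3) with the largest k >= 1 whose denominator stays <= 41; these approach x as k grows, and every other convergent or intermediate fraction in range is farther away.
Largest k: floor((41 - q_3)/q_4) = floor((41 - 6)/17) = 2.
That gives (2*235 + 83)/(2*17 + 6) = 553/40.
Compare the errors: |x - 235/17| = |1023*17 - 235*74|/(74*17) = 1/1258, and |x - 553/40| = |1023*40 - 553*74|/(74*40) = 2/2960.
Cross-multiplying, 2*1258 = 2516 < 2960 = 1*2960, so 2/2960 is smaller: the intermediate fraction 553/40 is closer to x than 235/17.

553/40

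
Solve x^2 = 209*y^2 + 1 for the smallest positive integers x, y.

First expand sqrt(209) as a continued fraction. With x_i = (sqrt(209) + m_i)/d_i and (m_0, d_0) = (0, 1): a_0 = floor(sqrt(209)) = 14, since 14^2 = 196 <= 209 < 225 = 15^2.
Iterate m_{i+1} = d_i*a_i - m_i, d_{i+1} = (209 - m_{i+1}^2)/d_i, a_{i+1} = floor((a_0 + m_{i+1})/d_{i+1}):
  m_1 = 1*14 - 0 = 14, d_1 = (209 - 14^2)/1 = 13/1 = 13, a_1 = floor((14 + 14)/13) = 2.
  m_2 = 13*2 - 14 = 12, d_2 = (209 - 12^2)/13 = 65/13 = 5, a_2 = floor((14 + 12)/5) = 5.
  m_3 = 5*5 - 12 = 13, d_3 = (209 - 13^2)/5 = 40/5 = 8, a_3 = floor((14 + 13)/8) = 3.
  m_4 = 8*3 - 13 = 11, d_4 = (209 - 11^2)/8 = 88/8 = 11, a_4 = floor((14 + 11)/11) = 2.
  m_5 = 11*2 - 11 = 11, d_5 = (209 - 11^2)/11 = 88/11 = 8, a_5 = floor((14 + 11)/8) = 3.
  m_6 = 8*3 - 11 = 13, d_6 = (209 - 13^2)/8 = 40/8 = 5, a_6 = floor((14 + 13)/5) = 5.
  m_7 = 5*5 - 13 = 12, d_7 = (209 - 12^2)/5 = 65/5 = 13, a_7 = floor((14 + 12)/13) = 2.
  m_8 = 13*2 - 12 = 14, d_8 = (209 - 14^2)/13 = 13/13 = 1, a_8 = floor((14 + 14)/1) = 28.
  m_9 = 1*28 - 14 = 14, d_9 = (209 - 14^2)/1 = 13/1 = 13: (m_9, d_9) = (m_1, d_1) = (14, 13), so from here the quotients repeat a_1, ..., a_8; the period length is 8.
So sqrt(209) = [14; (2, 5, 3, 2, 3, 5, 2, 28)] with period length k = 8.
k is even, so the fundamental solution of x^2 - 209y^2 = 1 is (p_{k-1}, q_{k-1}) = (p_7, q_7); compute convergents through index 7.
Convergents (p_i = a_i*p_{i-1} + p_{i-2}, q_i = a_i*q_{i-1} + q_{i-2} with p_{-2}=0, p_{-1}=1, q_{-2}=1, q_{-1}=0):
  i=0: a_0=14, p_0 = 14*1 + 0 = 14, q_0 = 14*0 + 1 = 1.
  i=1: a_1=2, p_1 = 2*14 + 1 = 29, q_1 = 2*1 + 0 = 2.
  i=2: a_2=5, p_2 = 5*29 + 14 = 159, q_2 = 5*2 + 1 = 11.
  i=3: a_3=3, p_3 = 3*159 + 29 = 506, q_3 = 3*11 + 2 = 35.
  i=4: a_4=2, p_4 = 2*506 + 159 = 1171, q_4 = 2*35 + 11 = 81.
  i=5: a_5=3, p_5 = 3*1171 + 506 = 4019, q_5 = 3*81 + 35 = 278.
  i=6: a_6=5, p_6 = 5*4019 + 1171 = 21266, q_6 = 5*278 + 81 = 1471.
  i=7: a_7=2, p_7 = 2*21266 + 4019 = 46551, q_7 = 2*1471 + 278 = 3220.
Check: 46551^2 - 209*3220^2 = 2166995601 - 2166995600 = 1, so (x, y) = (46551, 3220) solves the equation, and by the theorem it is the least positive solution.

(x, y) = (46551, 3220)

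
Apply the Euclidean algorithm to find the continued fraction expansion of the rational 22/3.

[7; 3]

Run the Euclidean algorithm on 22 and 3; the successive quotients are the partial quotients a_0, a_1, ... (each step inverts the fractional part left over by the previous one):
  22 = 7*3 + 1, so a_0 = 7.
  3 = 3*1 + 0, so a_1 = 3.
The remainder reaches 0 after 2 divisions, so the expansion has 2 partial quotients, read off in order.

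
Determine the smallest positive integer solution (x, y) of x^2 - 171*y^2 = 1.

(x, y) = (170, 13)

First expand sqrt(171) as a continued fraction. With x_i = (sqrt(171) + m_i)/d_i and (m_0, d_0) = (0, 1): a_0 = floor(sqrt(171)) = 13, since 13^2 = 169 <= 171 < 196 = 14^2.
Iterate m_{i+1} = d_i*a_i - m_i, d_{i+1} = (171 - m_{i+1}^2)/d_i, a_{i+1} = floor((a_0 + m_{i+1})/d_{i+1}):
  m_1 = 1*13 - 0 = 13, d_1 = (171 - 13^2)/1 = 2/1 = 2, a_1 = floor((13 + 13)/2) = 13.
  m_2 = 2*13 - 13 = 13, d_2 = (171 - 13^2)/2 = 2/2 = 1, a_2 = floor((13 + 13)/1) = 26.
  m_3 = 1*26 - 13 = 13, d_3 = (171 - 13^2)/1 = 2/1 = 2: (m_3, d_3) = (m_1, d_1) = (13, 2), so from here the quotients repeat a_1, a_2; the period length is 2.
So sqrt(171) = [13; (13, 26)] with period length k = 2.
k is even, so the fundamental solution of x^2 - 171y^2 = 1 is (p_{k-1}, q_{k-1}) = (p_1, q_1); compute convergents through index 1.
Convergents (p_i = a_i*p_{i-1} + p_{i-2}, q_i = a_i*q_{i-1} + q_{i-2} with p_{-2}=0, p_{-1}=1, q_{-2}=1, q_{-1}=0):
  i=0: a_0=13, p_0 = 13*1 + 0 = 13, q_0 = 13*0 + 1 = 1.
  i=1: a_1=13, p_1 = 13*13 + 1 = 170, q_1 = 13*1 + 0 = 13.
Check: 170^2 - 171*13^2 = 28900 - 28899 = 1, so (x, y) = (170, 13) solves the equation, and by the theorem it is the least positive solution.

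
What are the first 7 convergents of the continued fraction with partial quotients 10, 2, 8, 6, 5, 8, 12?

Using the convergent recurrence p_i = a_i*p_{i-1} + p_{i-2}, q_i = a_i*q_{i-1} + q_{i-2} with p_{-2}=0, p_{-1}=1, q_{-2}=1, q_{-1}=0:
  i=0: a_0=10, p_0 = 10*1 + 0 = 10, q_0 = 10*0 + 1 = 1.
  i=1: a_1=2, p_1 = 2*10 + 1 = 21, q_1 = 2*1 + 0 = 2.
  i=2: a_2=8, p_2 = 8*21 + 10 = 178, q_2 = 8*2 + 1 = 17.
  i=3: a_3=6, p_3 = 6*178 + 21 = 1089, q_3 = 6*17 + 2 = 104.
  i=4: a_4=5, p_4 = 5*1089 + 178 = 5623, q_4 = 5*104 + 17 = 537.
  i=5: a_5=8, p_5 = 8*5623 + 1089 = 46073, q_5 = 8*537 + 104 = 4400.
  i=6: a_6=12, p_6 = 12*46073 + 5623 = 558499, q_6 = 12*4400 + 537 = 53337.

10/1, 21/2, 178/17, 1089/104, 5623/537, 46073/4400, 558499/53337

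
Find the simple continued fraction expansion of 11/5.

Run the Euclidean algorithm on 11 and 5; the successive quotients are the partial quotients a_0, a_1, ... (each step inverts the fractional part left over by the previous one):
  11 = 2*5 + 1, so a_0 = 2.
  5 = 5*1 + 0, so a_1 = 5.
The remainder reaches 0 after 2 divisions, so the expansion has 2 partial quotients, read off in order.

[2; 5]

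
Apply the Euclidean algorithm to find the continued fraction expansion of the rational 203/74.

Run the Euclidean algorithm on 203 and 74; the successive quotients are the partial quotients a_0, a_1, ... (each step inverts the fractional part left over by the previous one):
  203 = 2*74 + 55, so a_0 = 2.
  74 = 1*55 + 19, so a_1 = 1.
  55 = 2*19 + 17, so a_2 = 2.
  19 = 1*17 + 2, so a_3 = 1.
  17 = 8*2 + 1, so a_4 = 8.
  2 = 2*1 + 0, so a_5 = 2.
The remainder reaches 0 after 6 divisions, so the expansion has 6 partial quotients, read off in order.

[2; 1, 2, 1, 8, 2]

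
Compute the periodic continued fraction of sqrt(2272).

[47; (1, 1, 1, 94)]

Write x_i = (sqrt(2272) + m_i)/d_i with (m_0, d_0) = (0, 1). a_0 = floor(sqrt(2272)) = 47, since 47^2 = 2209 <= 2272 < 2304 = 48^2.
Iterate m_{i+1} = d_i*a_i - m_i, d_{i+1} = (2272 - m_{i+1}^2)/d_i, a_{i+1} = floor((a_0 + m_{i+1})/d_{i+1}):
  m_1 = 1*47 - 0 = 47, d_1 = (2272 - 47^2)/1 = 63/1 = 63, a_1 = floor((47 + 47)/63) = 1.
  m_2 = 63*1 - 47 = 16, d_2 = (2272 - 16^2)/63 = 2016/63 = 32, a_2 = floor((47 + 16)/32) = 1.
  m_3 = 32*1 - 16 = 16, d_3 = (2272 - 16^2)/32 = 2016/32 = 63, a_3 = floor((47 + 16)/63) = 1.
  m_4 = 63*1 - 16 = 47, d_4 = (2272 - 47^2)/63 = 63/63 = 1, a_4 = floor((47 + 47)/1) = 94.
  m_5 = 1*94 - 47 = 47, d_5 = (2272 - 47^2)/1 = 63/1 = 63: (m_5, d_5) = (m_1, d_1) = (47, 63), so from here the quotients repeat a_1, ..., a_4; the period length is 4.
Hence the expansion of sqrt(2272) is a_0 = 47 followed by the repeating block 1, 1, 1, 94 (period 4).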